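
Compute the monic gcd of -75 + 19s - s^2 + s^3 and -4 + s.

Apply the Euclidean algorithm:
  s^3 - s^2 + 19s - 75 = (s^2 + 3s + 31)(s - 4) + (49)
  s - 4 = ((1/49)s - 4/49)(49) + (0)
The last nonzero remainder is the constant 49, so the polynomials are coprime and gcd = 1.

1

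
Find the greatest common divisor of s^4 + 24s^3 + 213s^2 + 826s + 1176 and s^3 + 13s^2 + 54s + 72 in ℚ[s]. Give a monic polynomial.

Repeated division with remainder:
  s^4 + 24s^3 + 213s^2 + 826s + 1176 = (s + 11)(s^3 + 13s^2 + 54s + 72) + (16s^2 + 160s + 384)
  s^3 + 13s^2 + 54s + 72 = ((1/16)s + 3/16)(16s^2 + 160s + 384) + (0)
Last nonzero remainder: 16s^2 + 160s + 384. Dividing through by 16 gives the monic gcd s^2 + 10s + 24.

s^2 + 10s + 24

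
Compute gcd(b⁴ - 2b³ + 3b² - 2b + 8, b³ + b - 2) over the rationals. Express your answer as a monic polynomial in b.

b² + b + 2

Repeated division with remainder:
  b⁴ - 2b³ + 3b² - 2b + 8 = (b - 2)(b³ + b - 2) + (2b² + 2b + 4)
  b³ + b - 2 = ((1/2)b - 1/2)(2b² + 2b + 4) + (0)
Last nonzero remainder: 2b² + 2b + 4. Dividing through by 2 gives the monic gcd b² + b + 2.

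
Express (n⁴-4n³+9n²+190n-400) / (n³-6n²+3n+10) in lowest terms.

Apply the Euclidean algorithm:
  n⁴-4n³+9n²+190n-400 = (n+2)(n³-6n²+3n+10) + (18n²+174n-420)
  n³-6n²+3n+10 = ((1/18)n-47/54)(18n²+174n-420) + ((1600/9)n-3200/9)
  18n²+174n-420 = ((81/800)n+189/160)((1600/9)n-3200/9) + (0)
Last nonzero remainder: (1600/9)n-3200/9. Dividing through by 1600/9 gives the monic gcd n-2.
Cancel n-2 from numerator and denominator to get the reduced form.

(n³-2n²+5n+200)/(n²-4n-5)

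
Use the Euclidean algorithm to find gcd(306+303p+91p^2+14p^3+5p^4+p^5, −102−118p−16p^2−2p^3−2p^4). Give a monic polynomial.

51+8p+p^3

Apply the Euclidean algorithm:
  p^5+5p^4+14p^3+91p^2+303p+306 = (−(1/2)p−2)(−2p^4−2p^3−16p^2−118p−102) + (2p^3+16p+102)
  −2p^4−2p^3−16p^2−118p−102 = (−p−1)(2p^3+16p+102) + (0)
Last nonzero remainder: 2p^3+16p+102. Dividing through by 2 gives the monic gcd p^3+8p+51.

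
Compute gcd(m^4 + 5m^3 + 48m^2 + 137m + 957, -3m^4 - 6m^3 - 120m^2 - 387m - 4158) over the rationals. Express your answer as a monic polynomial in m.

Euclidean algorithm in ℚ[m]:
  m^4 + 5m^3 + 48m^2 + 137m + 957 = (-1/3)(-3m^4 - 6m^3 - 120m^2 - 387m - 4158) + (3m^3 + 8m^2 + 8m - 429)
  -3m^4 - 6m^3 - 120m^2 - 387m - 4158 = (-m + 2/3)(3m^3 + 8m^2 + 8m - 429) + (-(352/3)m^2 - (2464/3)m - 3872)
  3m^3 + 8m^2 + 8m - 429 = (-(9/352)m + 39/352)(-(352/3)m^2 - (2464/3)m - 3872) + (0)
Last nonzero remainder: -(352/3)m^2 - (2464/3)m - 3872. Dividing through by -352/3 gives the monic gcd m^2 + 7m + 33.

m^2 + 7m + 33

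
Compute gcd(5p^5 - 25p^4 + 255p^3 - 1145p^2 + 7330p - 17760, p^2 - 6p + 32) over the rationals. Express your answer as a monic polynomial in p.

p^2 - 6p + 32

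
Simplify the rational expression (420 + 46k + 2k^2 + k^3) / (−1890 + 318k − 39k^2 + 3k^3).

By polynomial division,
  k^3 + 2k^2 + 46k + 420 = (1/3)(3k^3 − 39k^2 + 318k − 1890) + (15k^2 − 60k + 1050)
  3k^3 − 39k^2 + 318k − 1890 = ((1/5)k − 9/5)(15k^2 − 60k + 1050) + (0)
Last nonzero remainder: 15k^2 − 60k + 1050. Dividing through by 15 gives the monic gcd k^2 − 4k + 70.
Cancel k^2 − 4k + 70 from numerator and denominator to get the reduced form.

(6 + k)/(−27 + 3k)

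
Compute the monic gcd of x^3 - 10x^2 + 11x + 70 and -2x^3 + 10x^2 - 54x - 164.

x + 2

By polynomial division,
  x^3 - 10x^2 + 11x + 70 = (-1/2)(-2x^3 + 10x^2 - 54x - 164) + (-5x^2 - 16x - 12)
  -2x^3 + 10x^2 - 54x - 164 = ((2/5)x - 82/25)(-5x^2 - 16x - 12) + (-(2542/25)x - 5084/25)
  -5x^2 - 16x - 12 = ((125/2542)x + 75/1271)(-(2542/25)x - 5084/25) + (0)
Last nonzero remainder: -(2542/25)x - 5084/25. Dividing through by -2542/25 gives the monic gcd x + 2.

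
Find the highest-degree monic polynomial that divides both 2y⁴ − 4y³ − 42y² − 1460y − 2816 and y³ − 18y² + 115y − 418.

Euclidean algorithm in ℚ[y]:
  2y⁴ − 4y³ − 42y² − 1460y − 2816 = (2y + 32)(y³ − 18y² + 115y − 418) + (304y² − 4304y + 10560)
  y³ − 18y² + 115y − 418 = ((1/304)y − 73/5776)(304y² − 4304y + 10560) + ((9338/361)y − 102718/361)
  304y² − 4304y + 10560 = ((54872/4669)y − 173280/4669)((9338/361)y − 102718/361) + (0)
Last nonzero remainder: (9338/361)y − 102718/361. Dividing through by 9338/361 gives the monic gcd y − 11.

y − 11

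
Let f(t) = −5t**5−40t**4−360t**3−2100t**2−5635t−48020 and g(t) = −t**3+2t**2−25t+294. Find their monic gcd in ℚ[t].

Apply the Euclidean algorithm:
  −5t**5−40t**4−360t**3−2100t**2−5635t−48020 = (5t**2+50t+335)(−t**3+2t**2−25t+294) + (−2990t**2−11960t−146510)
  −t**3+2t**2−25t+294 = ((1/2990)t−3/1495)(−2990t**2−11960t−146510) + (0)
Last nonzero remainder: −2990t**2−11960t−146510. Dividing through by −2990 gives the monic gcd t**2+4t+49.

t**2+4t+49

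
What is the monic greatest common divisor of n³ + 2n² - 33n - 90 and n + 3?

n + 3

Euclidean algorithm in ℚ[n]:
  n³ + 2n² - 33n - 90 = (n² - n - 30)(n + 3) + (0)
The last nonzero remainder n + 3 is already monic.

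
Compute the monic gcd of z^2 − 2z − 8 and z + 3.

1

By polynomial division,
  z^2 − 2z − 8 = (z − 5)(z + 3) + (7)
  z + 3 = ((1/7)z + 3/7)(7) + (0)
The last nonzero remainder is the constant 7, so the polynomials are coprime and gcd = 1.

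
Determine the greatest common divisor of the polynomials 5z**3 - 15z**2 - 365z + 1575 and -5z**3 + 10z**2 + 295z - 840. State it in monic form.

z - 7

Repeated division with remainder:
  5z**3 - 15z**2 - 365z + 1575 = (-1)(-5z**3 + 10z**2 + 295z - 840) + (-5z**2 - 70z + 735)
  -5z**3 + 10z**2 + 295z - 840 = (z - 16)(-5z**2 - 70z + 735) + (-1560z + 10920)
  -5z**2 - 70z + 735 = ((1/312)z + 7/104)(-1560z + 10920) + (0)
Last nonzero remainder: -1560z + 10920. Dividing through by -1560 gives the monic gcd z - 7.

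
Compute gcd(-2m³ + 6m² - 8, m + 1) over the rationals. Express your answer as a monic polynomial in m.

Euclidean algorithm in ℚ[m]:
  -2m³ + 6m² - 8 = (-2m² + 8m - 8)(m + 1) + (0)
The last nonzero remainder m + 1 is already monic.

m + 1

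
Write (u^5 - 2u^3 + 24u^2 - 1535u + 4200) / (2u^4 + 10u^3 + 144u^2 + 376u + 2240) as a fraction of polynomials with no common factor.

Euclidean algorithm in ℚ[u]:
  u^5 - 2u^3 + 24u^2 - 1535u + 4200 = ((1/2)u - 5/2)(2u^4 + 10u^3 + 144u^2 + 376u + 2240) + (-49u^3 + 196u^2 - 1715u + 9800)
  2u^4 + 10u^3 + 144u^2 + 376u + 2240 = (-(2/49)u - 18/49)(-49u^3 + 196u^2 - 1715u + 9800) + (146u^2 + 146u + 5840)
  -49u^3 + 196u^2 - 1715u + 9800 = (-(49/146)u + 245/146)(146u^2 + 146u + 5840) + (0)
Last nonzero remainder: 146u^2 + 146u + 5840. Dividing through by 146 gives the monic gcd u^2 + u + 40.
Cancel u^2 + u + 40 from numerator and denominator to get the reduced form.

(u^3 - u^2 - 41u + 105)/(2u^2 + 8u + 56)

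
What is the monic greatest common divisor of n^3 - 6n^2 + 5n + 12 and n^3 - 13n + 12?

n - 3

Euclidean algorithm in ℚ[n]:
  n^3 - 6n^2 + 5n + 12 = (n^3 - 13n + 12) + (-6n^2 + 18n)
  n^3 - 13n + 12 = (-(1/6)n - 1/2)(-6n^2 + 18n) + (-4n + 12)
  -6n^2 + 18n = ((3/2)n)(-4n + 12) + (0)
Last nonzero remainder: -4n + 12. Dividing through by -4 gives the monic gcd n - 3.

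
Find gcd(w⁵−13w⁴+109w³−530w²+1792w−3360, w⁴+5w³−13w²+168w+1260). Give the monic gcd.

w²−7w+35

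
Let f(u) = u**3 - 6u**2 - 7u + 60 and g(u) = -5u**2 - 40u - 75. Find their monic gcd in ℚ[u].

u + 3

Repeated division with remainder:
  u**3 - 6u**2 - 7u + 60 = (-(1/5)u + 14/5)(-5u**2 - 40u - 75) + (90u + 270)
  -5u**2 - 40u - 75 = (-(1/18)u - 5/18)(90u + 270) + (0)
Last nonzero remainder: 90u + 270. Dividing through by 90 gives the monic gcd u + 3.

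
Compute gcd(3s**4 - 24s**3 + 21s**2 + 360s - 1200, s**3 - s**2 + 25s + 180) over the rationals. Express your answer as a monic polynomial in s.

Repeated division with remainder:
  3s**4 - 24s**3 + 21s**2 + 360s - 1200 = (3s - 21)(s**3 - s**2 + 25s + 180) + (-75s**2 + 345s + 2580)
  s**3 - s**2 + 25s + 180 = (-(1/75)s - 6/125)(-75s**2 + 345s + 2580) + ((1899/25)s + 7596/25)
  -75s**2 + 345s + 2580 = (-(625/633)s + 5375/633)((1899/25)s + 7596/25) + (0)
Last nonzero remainder: (1899/25)s + 7596/25. Dividing through by 1899/25 gives the monic gcd s + 4.

s + 4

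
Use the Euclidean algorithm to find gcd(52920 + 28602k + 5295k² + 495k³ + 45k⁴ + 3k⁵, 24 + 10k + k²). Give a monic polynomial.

24 + 10k + k²

Repeated division with remainder:
  3k⁵ + 45k⁴ + 495k³ + 5295k² + 28602k + 52920 = (3k³ + 15k² + 273k + 2205)(k² + 10k + 24) + (0)
The last nonzero remainder k² + 10k + 24 is already monic.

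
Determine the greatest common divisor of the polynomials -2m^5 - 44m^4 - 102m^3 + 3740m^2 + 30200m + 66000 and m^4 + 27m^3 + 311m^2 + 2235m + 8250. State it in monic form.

Apply the Euclidean algorithm:
  -2m^5 - 44m^4 - 102m^3 + 3740m^2 + 30200m + 66000 = (-2m + 10)(m^4 + 27m^3 + 311m^2 + 2235m + 8250) + (250m^3 + 5100m^2 + 24350m - 16500)
  m^4 + 27m^3 + 311m^2 + 2235m + 8250 = ((1/250)m + 33/1250)(250m^3 + 5100m^2 + 24350m - 16500) + ((1974/25)m^2 + (41454/25)m + 43428/5)
  250m^3 + 5100m^2 + 24350m - 16500 = ((3125/987)m - 625/329)((1974/25)m^2 + (41454/25)m + 43428/5) + (0)
Last nonzero remainder: (1974/25)m^2 + (41454/25)m + 43428/5. Dividing through by 1974/25 gives the monic gcd m^2 + 21m + 110.

m^2 + 21m + 110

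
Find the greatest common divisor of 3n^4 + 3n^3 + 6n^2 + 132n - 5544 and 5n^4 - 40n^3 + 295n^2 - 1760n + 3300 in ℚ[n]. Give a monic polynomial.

n^2 + 44

Euclidean algorithm in ℚ[n]:
  3n^4 + 3n^3 + 6n^2 + 132n - 5544 = (3/5)(5n^4 - 40n^3 + 295n^2 - 1760n + 3300) + (27n^3 - 171n^2 + 1188n - 7524)
  5n^4 - 40n^3 + 295n^2 - 1760n + 3300 = ((5/27)n - 25/81)(27n^3 - 171n^2 + 1188n - 7524) + ((200/9)n^2 + 8800/9)
  27n^3 - 171n^2 + 1188n - 7524 = ((243/200)n - 1539/200)((200/9)n^2 + 8800/9) + (0)
Last nonzero remainder: (200/9)n^2 + 8800/9. Dividing through by 200/9 gives the monic gcd n^2 + 44.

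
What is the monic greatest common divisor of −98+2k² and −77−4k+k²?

7+k

Euclidean algorithm in ℚ[k]:
  2k²−98 = (2)(k²−4k−77) + (8k+56)
  k²−4k−77 = ((1/8)k−11/8)(8k+56) + (0)
Last nonzero remainder: 8k+56. Dividing through by 8 gives the monic gcd k+7.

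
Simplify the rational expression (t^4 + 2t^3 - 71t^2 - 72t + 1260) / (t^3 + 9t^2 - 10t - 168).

(t^2 - 11t + 30)/(t - 4)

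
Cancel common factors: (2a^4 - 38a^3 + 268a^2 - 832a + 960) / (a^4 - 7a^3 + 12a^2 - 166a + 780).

(2a^2 - 16a + 32)/(a^2 + 4a + 26)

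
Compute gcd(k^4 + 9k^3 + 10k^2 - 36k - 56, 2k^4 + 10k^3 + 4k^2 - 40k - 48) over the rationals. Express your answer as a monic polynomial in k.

k^3 + 2k^2 - 4k - 8

By polynomial division,
  k^4 + 9k^3 + 10k^2 - 36k - 56 = (1/2)(2k^4 + 10k^3 + 4k^2 - 40k - 48) + (4k^3 + 8k^2 - 16k - 32)
  2k^4 + 10k^3 + 4k^2 - 40k - 48 = ((1/2)k + 3/2)(4k^3 + 8k^2 - 16k - 32) + (0)
Last nonzero remainder: 4k^3 + 8k^2 - 16k - 32. Dividing through by 4 gives the monic gcd k^3 + 2k^2 - 4k - 8.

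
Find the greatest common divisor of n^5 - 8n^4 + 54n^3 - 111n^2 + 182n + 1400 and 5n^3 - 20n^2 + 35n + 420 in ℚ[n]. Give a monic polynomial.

n^2 - 7n + 28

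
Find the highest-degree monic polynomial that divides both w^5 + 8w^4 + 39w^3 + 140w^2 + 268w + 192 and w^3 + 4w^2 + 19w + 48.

Repeated division with remainder:
  w^5 + 8w^4 + 39w^3 + 140w^2 + 268w + 192 = (w^2 + 4w + 4)(w^3 + 4w^2 + 19w + 48) + (0)
The last nonzero remainder w^3 + 4w^2 + 19w + 48 is already monic.

w^3 + 4w^2 + 19w + 48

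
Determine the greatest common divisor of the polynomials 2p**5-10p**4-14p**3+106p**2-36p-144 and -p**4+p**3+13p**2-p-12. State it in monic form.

p**3-13p-12

Apply the Euclidean algorithm:
  2p**5-10p**4-14p**3+106p**2-36p-144 = (-2p+8)(-p**4+p**3+13p**2-p-12) + (4p**3-52p-48)
  -p**4+p**3+13p**2-p-12 = (-(1/4)p+1/4)(4p**3-52p-48) + (0)
Last nonzero remainder: 4p**3-52p-48. Dividing through by 4 gives the monic gcd p**3-13p-12.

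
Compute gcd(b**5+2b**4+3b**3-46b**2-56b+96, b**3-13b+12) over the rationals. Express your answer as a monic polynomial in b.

Apply the Euclidean algorithm:
  b**5+2b**4+3b**3-46b**2-56b+96 = (b**2+2b+16)(b**3-13b+12) + (-32b**2+128b-96)
  b**3-13b+12 = (-(1/32)b-1/8)(-32b**2+128b-96) + (0)
Last nonzero remainder: -32b**2+128b-96. Dividing through by -32 gives the monic gcd b**2-4b+3.

b**2-4b+3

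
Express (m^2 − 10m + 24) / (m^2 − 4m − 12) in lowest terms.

Euclidean algorithm in ℚ[m]:
  m^2 − 10m + 24 = (m^2 − 4m − 12) + (−6m + 36)
  m^2 − 4m − 12 = (−(1/6)m − 1/3)(−6m + 36) + (0)
Last nonzero remainder: −6m + 36. Dividing through by −6 gives the monic gcd m − 6.
Cancel m − 6 from numerator and denominator to get the reduced form.

(m − 4)/(m + 2)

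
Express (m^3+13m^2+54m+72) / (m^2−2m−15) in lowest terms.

(m^2+10m+24)/(m−5)

Euclidean algorithm in ℚ[m]:
  m^3+13m^2+54m+72 = (m+15)(m^2−2m−15) + (99m+297)
  m^2−2m−15 = ((1/99)m−5/99)(99m+297) + (0)
Last nonzero remainder: 99m+297. Dividing through by 99 gives the monic gcd m+3.
Cancel m+3 from numerator and denominator to get the reduced form.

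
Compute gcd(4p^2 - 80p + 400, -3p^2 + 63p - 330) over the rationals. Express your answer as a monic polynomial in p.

p - 10

Apply the Euclidean algorithm:
  4p^2 - 80p + 400 = (-4/3)(-3p^2 + 63p - 330) + (4p - 40)
  -3p^2 + 63p - 330 = (-(3/4)p + 33/4)(4p - 40) + (0)
Last nonzero remainder: 4p - 40. Dividing through by 4 gives the monic gcd p - 10.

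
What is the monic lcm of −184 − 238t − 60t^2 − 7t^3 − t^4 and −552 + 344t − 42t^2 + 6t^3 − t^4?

Apply the Euclidean algorithm:
  −t^4 − 7t^3 − 60t^2 − 238t − 184 = (−t^4 + 6t^3 − 42t^2 + 344t − 552) + (−13t^3 − 18t^2 − 582t + 368)
  −t^4 + 6t^3 − 42t^2 + 344t − 552 = ((1/13)t − 96/169)(−13t^3 − 18t^2 − 582t + 368) + (−(1260/169)t^2 − (2520/169)t − 57960/169)
  −13t^3 − 18t^2 − 582t + 368 = ((2197/1260)t − 338/315)(−(1260/169)t^2 − (2520/169)t − 57960/169) + (0)
Last nonzero remainder: −(1260/169)t^2 − (2520/169)t − 57960/169. Dividing through by −1260/169 gives the monic gcd t^2 + 2t + 46.
Then lcm(f, g) = f·g / gcd(f, g); expanding and making the result monic gives the answer.

2208 + 1384t − 1000t^2 − 158t^3 + 16t^4 − t^5 + t^6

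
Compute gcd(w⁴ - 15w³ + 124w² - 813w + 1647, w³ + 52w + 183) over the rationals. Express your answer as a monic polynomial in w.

w² - 3w + 61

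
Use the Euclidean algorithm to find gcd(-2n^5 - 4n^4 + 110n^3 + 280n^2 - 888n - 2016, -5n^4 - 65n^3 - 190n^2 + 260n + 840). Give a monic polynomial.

n^2 + 8n + 12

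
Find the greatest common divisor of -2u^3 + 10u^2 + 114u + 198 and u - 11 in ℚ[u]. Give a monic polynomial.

u - 11

Euclidean algorithm in ℚ[u]:
  -2u^3 + 10u^2 + 114u + 198 = (-2u^2 - 12u - 18)(u - 11) + (0)
The last nonzero remainder u - 11 is already monic.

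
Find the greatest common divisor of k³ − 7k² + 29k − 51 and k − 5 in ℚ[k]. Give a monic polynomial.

1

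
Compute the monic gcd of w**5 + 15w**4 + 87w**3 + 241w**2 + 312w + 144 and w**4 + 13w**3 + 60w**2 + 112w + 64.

w**3 + 9w**2 + 24w + 16

By polynomial division,
  w**5 + 15w**4 + 87w**3 + 241w**2 + 312w + 144 = (w + 2)(w**4 + 13w**3 + 60w**2 + 112w + 64) + (w**3 + 9w**2 + 24w + 16)
  w**4 + 13w**3 + 60w**2 + 112w + 64 = (w + 4)(w**3 + 9w**2 + 24w + 16) + (0)
The last nonzero remainder w**3 + 9w**2 + 24w + 16 is already monic.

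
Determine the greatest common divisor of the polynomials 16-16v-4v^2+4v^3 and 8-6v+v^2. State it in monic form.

-2+v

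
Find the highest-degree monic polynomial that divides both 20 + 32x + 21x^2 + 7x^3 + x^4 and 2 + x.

2 + x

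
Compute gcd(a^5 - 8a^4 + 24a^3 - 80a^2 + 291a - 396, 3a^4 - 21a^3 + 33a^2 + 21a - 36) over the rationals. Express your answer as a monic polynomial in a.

Repeated division with remainder:
  a^5 - 8a^4 + 24a^3 - 80a^2 + 291a - 396 = ((1/3)a - 1/3)(3a^4 - 21a^3 + 33a^2 + 21a - 36) + (6a^3 - 76a^2 + 310a - 408)
  3a^4 - 21a^3 + 33a^2 + 21a - 36 = ((1/2)a + 17/6)(6a^3 - 76a^2 + 310a - 408) + ((280/3)a^2 - (1960/3)a + 1120)
  6a^3 - 76a^2 + 310a - 408 = ((9/140)a - 51/140)((280/3)a^2 - (1960/3)a + 1120) + (0)
Last nonzero remainder: (280/3)a^2 - (1960/3)a + 1120. Dividing through by 280/3 gives the monic gcd a^2 - 7a + 12.

a^2 - 7a + 12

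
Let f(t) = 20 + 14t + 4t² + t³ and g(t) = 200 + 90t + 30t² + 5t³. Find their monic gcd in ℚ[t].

Euclidean algorithm in ℚ[t]:
  t³ + 4t² + 14t + 20 = (1/5)(5t³ + 30t² + 90t + 200) + (-2t² - 4t - 20)
  5t³ + 30t² + 90t + 200 = (-(5/2)t - 10)(-2t² - 4t - 20) + (0)
Last nonzero remainder: -2t² - 4t - 20. Dividing through by -2 gives the monic gcd t² + 2t + 10.

10 + 2t + t²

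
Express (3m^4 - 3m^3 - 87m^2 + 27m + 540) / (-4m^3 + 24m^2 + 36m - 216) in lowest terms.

Repeated division with remainder:
  3m^4 - 3m^3 - 87m^2 + 27m + 540 = (-(3/4)m - 15/4)(-4m^3 + 24m^2 + 36m - 216) + (30m^2 - 270)
  -4m^3 + 24m^2 + 36m - 216 = (-(2/15)m + 4/5)(30m^2 - 270) + (0)
Last nonzero remainder: 30m^2 - 270. Dividing through by 30 gives the monic gcd m^2 - 9.
Cancel m^2 - 9 from numerator and denominator to get the reduced form.

(-3m^2 + 3m + 60)/(4m - 24)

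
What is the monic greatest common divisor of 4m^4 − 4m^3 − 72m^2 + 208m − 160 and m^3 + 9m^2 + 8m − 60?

Repeated division with remainder:
  4m^4 − 4m^3 − 72m^2 + 208m − 160 = (4m − 40)(m^3 + 9m^2 + 8m − 60) + (256m^2 + 768m − 2560)
  m^3 + 9m^2 + 8m − 60 = ((1/256)m + 3/128)(256m^2 + 768m − 2560) + (0)
Last nonzero remainder: 256m^2 + 768m − 2560. Dividing through by 256 gives the monic gcd m^2 + 3m − 10.

m^2 + 3m − 10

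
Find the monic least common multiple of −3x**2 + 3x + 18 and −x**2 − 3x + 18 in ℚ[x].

x**3 + 5x**2 − 12x − 36

Euclidean algorithm in ℚ[x]:
  −3x**2 + 3x + 18 = (3)(−x**2 − 3x + 18) + (12x − 36)
  −x**2 − 3x + 18 = (−(1/12)x − 1/2)(12x − 36) + (0)
Last nonzero remainder: 12x − 36. Dividing through by 12 gives the monic gcd x − 3.
Then lcm(f, g) = f·g / gcd(f, g); expanding and making the result monic gives the answer.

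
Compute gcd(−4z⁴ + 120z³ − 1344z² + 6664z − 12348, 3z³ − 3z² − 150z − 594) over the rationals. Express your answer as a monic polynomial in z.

Apply the Euclidean algorithm:
  −4z⁴ + 120z³ − 1344z² + 6664z − 12348 = (−(4/3)z + 116/3)(3z³ − 3z² − 150z − 594) + (−1428z² + 11672z + 10620)
  3z³ − 3z² − 150z − 594 = (−(1/476)z − 2561/169932)(−1428z² + 11672z + 10620) + ((2048383/42483)z − 6145149/14161)
  −1428z² + 11672z + 10620 = (−(60665724/2048383)z − 50129940/2048383)((2048383/42483)z − 6145149/14161) + (0)
Last nonzero remainder: (2048383/42483)z − 6145149/14161. Dividing through by 2048383/42483 gives the monic gcd z − 9.

z − 9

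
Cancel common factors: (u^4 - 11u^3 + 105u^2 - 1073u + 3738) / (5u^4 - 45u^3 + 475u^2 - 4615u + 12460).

(u - 6)/(5u - 20)

Repeated division with remainder:
  u^4 - 11u^3 + 105u^2 - 1073u + 3738 = (1/5)(5u^4 - 45u^3 + 475u^2 - 4615u + 12460) + (-2u^3 + 10u^2 - 150u + 1246)
  5u^4 - 45u^3 + 475u^2 - 4615u + 12460 = (-(5/2)u + 10)(-2u^3 + 10u^2 - 150u + 1246) + (0)
Last nonzero remainder: -2u^3 + 10u^2 - 150u + 1246. Dividing through by -2 gives the monic gcd u^3 - 5u^2 + 75u - 623.
Cancel u^3 - 5u^2 + 75u - 623 from numerator and denominator to get the reduced form.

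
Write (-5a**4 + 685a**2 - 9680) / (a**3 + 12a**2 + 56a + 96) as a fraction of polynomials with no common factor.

(-5a**3 + 20a**2 + 605a - 2420)/(a**2 + 8a + 24)

Repeated division with remainder:
  -5a**4 + 685a**2 - 9680 = (-5a + 60)(a**3 + 12a**2 + 56a + 96) + (245a**2 - 2880a - 15440)
  a**3 + 12a**2 + 56a + 96 = ((1/245)a + 1164/12005)(245a**2 - 2880a - 15440) + ((956232/2401)a + 3824928/2401)
  245a**2 - 2880a - 15440 = ((588245/956232)a - 2316965/239058)((956232/2401)a + 3824928/2401) + (0)
Last nonzero remainder: (956232/2401)a + 3824928/2401. Dividing through by 956232/2401 gives the monic gcd a + 4.
Cancel a + 4 from numerator and denominator to get the reduced form.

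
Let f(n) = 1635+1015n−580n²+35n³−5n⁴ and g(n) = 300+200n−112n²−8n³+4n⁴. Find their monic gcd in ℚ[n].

Euclidean algorithm in ℚ[n]:
  −5n⁴+35n³−580n²+1015n+1635 = (−5/4)(4n⁴−8n³−112n²+200n+300) + (25n³−720n²+1265n+2010)
  4n⁴−8n³−112n²+200n+300 = ((4/25)n+536/125)(25n³−720n²+1265n+2010) + ((69324/25)n²−(138648/25)n−207972/25)
  25n³−720n²+1265n+2010 = ((625/69324)n−8375/34662)((69324/25)n²−(138648/25)n−207972/25) + (0)
Last nonzero remainder: (69324/25)n²−(138648/25)n−207972/25. Dividing through by 69324/25 gives the monic gcd n²−2n−3.

−3−2n+n²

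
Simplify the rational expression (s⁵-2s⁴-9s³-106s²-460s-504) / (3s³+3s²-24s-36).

(s³-6s²+11s-126)/(3s-9)

By polynomial division,
  s⁵-2s⁴-9s³-106s²-460s-504 = ((1/3)s²-s+2/3)(3s³+3s²-24s-36) + (-120s²-480s-480)
  3s³+3s²-24s-36 = (-(1/40)s+3/40)(-120s²-480s-480) + (0)
Last nonzero remainder: -120s²-480s-480. Dividing through by -120 gives the monic gcd s²+4s+4.
Cancel s²+4s+4 from numerator and denominator to get the reduced form.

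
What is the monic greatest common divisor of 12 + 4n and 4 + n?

1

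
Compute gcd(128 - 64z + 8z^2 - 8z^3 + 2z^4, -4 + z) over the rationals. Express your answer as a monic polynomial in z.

Repeated division with remainder:
  2z^4 - 8z^3 + 8z^2 - 64z + 128 = (2z^3 + 8z - 32)(z - 4) + (0)
The last nonzero remainder z - 4 is already monic.

-4 + z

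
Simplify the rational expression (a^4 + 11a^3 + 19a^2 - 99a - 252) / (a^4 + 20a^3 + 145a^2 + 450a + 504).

(a - 3)/(a + 6)

Euclidean algorithm in ℚ[a]:
  a^4 + 11a^3 + 19a^2 - 99a - 252 = (a^4 + 20a^3 + 145a^2 + 450a + 504) + (-9a^3 - 126a^2 - 549a - 756)
  a^4 + 20a^3 + 145a^2 + 450a + 504 = (-(1/9)a - 2/3)(-9a^3 - 126a^2 - 549a - 756) + (0)
Last nonzero remainder: -9a^3 - 126a^2 - 549a - 756. Dividing through by -9 gives the monic gcd a^3 + 14a^2 + 61a + 84.
Cancel a^3 + 14a^2 + 61a + 84 from numerator and denominator to get the reduced form.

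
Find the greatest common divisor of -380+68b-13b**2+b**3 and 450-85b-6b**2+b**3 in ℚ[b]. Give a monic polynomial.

-10+b

Repeated division with remainder:
  b**3-13b**2+68b-380 = (b**3-6b**2-85b+450) + (-7b**2+153b-830)
  b**3-6b**2-85b+450 = (-(1/7)b-111/49)(-7b**2+153b-830) + ((7008/49)b-70080/49)
  -7b**2+153b-830 = (-(343/7008)b+4067/7008)((7008/49)b-70080/49) + (0)
Last nonzero remainder: (7008/49)b-70080/49. Dividing through by 7008/49 gives the monic gcd b-10.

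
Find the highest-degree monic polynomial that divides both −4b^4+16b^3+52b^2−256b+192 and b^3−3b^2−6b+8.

b^2−5b+4

Repeated division with remainder:
  −4b^4+16b^3+52b^2−256b+192 = (−4b+4)(b^3−3b^2−6b+8) + (40b^2−200b+160)
  b^3−3b^2−6b+8 = ((1/40)b+1/20)(40b^2−200b+160) + (0)
Last nonzero remainder: 40b^2−200b+160. Dividing through by 40 gives the monic gcd b^2−5b+4.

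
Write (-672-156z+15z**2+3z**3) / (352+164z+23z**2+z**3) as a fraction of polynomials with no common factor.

Euclidean algorithm in ℚ[z]:
  3z**3+15z**2-156z-672 = (3)(z**3+23z**2+164z+352) + (-54z**2-648z-1728)
  z**3+23z**2+164z+352 = (-(1/54)z-11/54)(-54z**2-648z-1728) + (0)
Last nonzero remainder: -54z**2-648z-1728. Dividing through by -54 gives the monic gcd z**2+12z+32.
Cancel z**2+12z+32 from numerator and denominator to get the reduced form.

(-21+3z)/(11+z)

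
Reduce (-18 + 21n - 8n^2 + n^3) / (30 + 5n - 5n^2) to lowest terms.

(-6 + 5n - n^2)/(10 + 5n)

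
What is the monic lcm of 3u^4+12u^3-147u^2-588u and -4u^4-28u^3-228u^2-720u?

u^6+7u^5+8u^4-163u^3-2793u^2-8820u

Euclidean algorithm in ℚ[u]:
  3u^4+12u^3-147u^2-588u = (-3/4)(-4u^4-28u^3-228u^2-720u) + (-9u^3-318u^2-1128u)
  -4u^4-28u^3-228u^2-720u = ((4/9)u-340/27)(-9u^3-318u^2-1128u) + (-(33580/9)u^2-(134320/9)u)
  -9u^3-318u^2-1128u = ((81/33580)u+1269/16790)(-(33580/9)u^2-(134320/9)u) + (0)
Last nonzero remainder: -(33580/9)u^2-(134320/9)u. Dividing through by -33580/9 gives the monic gcd u^2+4u.
Then lcm(f, g) = f·g / gcd(f, g); expanding and making the result monic gives the answer.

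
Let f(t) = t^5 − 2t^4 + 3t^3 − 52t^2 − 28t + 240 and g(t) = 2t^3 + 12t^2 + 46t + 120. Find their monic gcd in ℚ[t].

Repeated division with remainder:
  t^5 − 2t^4 + 3t^3 − 52t^2 − 28t + 240 = ((1/2)t^2 − 4t + 14)(2t^3 + 12t^2 + 46t + 120) + (−96t^2 − 192t − 1440)
  2t^3 + 12t^2 + 46t + 120 = (−(1/48)t − 1/12)(−96t^2 − 192t − 1440) + (0)
Last nonzero remainder: −96t^2 − 192t − 1440. Dividing through by −96 gives the monic gcd t^2 + 2t + 15.

t^2 + 2t + 15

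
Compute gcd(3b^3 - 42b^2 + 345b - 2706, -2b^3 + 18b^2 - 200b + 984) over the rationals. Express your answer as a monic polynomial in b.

b^2 - 3b + 82

Euclidean algorithm in ℚ[b]:
  3b^3 - 42b^2 + 345b - 2706 = (-3/2)(-2b^3 + 18b^2 - 200b + 984) + (-15b^2 + 45b - 1230)
  -2b^3 + 18b^2 - 200b + 984 = ((2/15)b - 4/5)(-15b^2 + 45b - 1230) + (0)
Last nonzero remainder: -15b^2 + 45b - 1230. Dividing through by -15 gives the monic gcd b^2 - 3b + 82.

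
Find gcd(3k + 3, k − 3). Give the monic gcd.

1

By polynomial division,
  3k + 3 = (3)(k − 3) + (12)
  k − 3 = ((1/12)k − 1/4)(12) + (0)
The last nonzero remainder is the constant 12, so the polynomials are coprime and gcd = 1.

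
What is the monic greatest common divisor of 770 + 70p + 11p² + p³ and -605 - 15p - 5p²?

Apply the Euclidean algorithm:
  p³ + 11p² + 70p + 770 = (-(1/5)p - 8/5)(-5p² - 15p - 605) + (-75p - 198)
  -5p² - 15p - 605 = ((1/15)p + 3/125)(-75p - 198) + (-75031/125)
  -75p - 198 = ((9375/75031)p + 2250/6821)(-75031/125) + (0)
The last nonzero remainder is the constant -75031/125, so the polynomials are coprime and gcd = 1.

1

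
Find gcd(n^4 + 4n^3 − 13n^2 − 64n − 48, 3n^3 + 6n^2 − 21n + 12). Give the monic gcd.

n + 4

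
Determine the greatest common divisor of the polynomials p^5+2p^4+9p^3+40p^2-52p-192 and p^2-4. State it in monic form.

p^2-4

By polynomial division,
  p^5+2p^4+9p^3+40p^2-52p-192 = (p^3+2p^2+13p+48)(p^2-4) + (0)
The last nonzero remainder p^2-4 is already monic.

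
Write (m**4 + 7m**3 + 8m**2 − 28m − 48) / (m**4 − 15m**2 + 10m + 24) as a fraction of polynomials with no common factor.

Repeated division with remainder:
  m**4 + 7m**3 + 8m**2 − 28m − 48 = (m**4 − 15m**2 + 10m + 24) + (7m**3 + 23m**2 − 38m − 72)
  m**4 − 15m**2 + 10m + 24 = ((1/7)m − 23/49)(7m**3 + 23m**2 − 38m − 72) + ((60/49)m**2 + (120/49)m − 480/49)
  7m**3 + 23m**2 − 38m − 72 = ((343/60)m + 147/20)((60/49)m**2 + (120/49)m − 480/49) + (0)
Last nonzero remainder: (60/49)m**2 + (120/49)m − 480/49. Dividing through by 60/49 gives the monic gcd m**2 + 2m − 8.
Cancel m**2 + 2m − 8 from numerator and denominator to get the reduced form.

(m**2 + 5m + 6)/(m**2 − 2m − 3)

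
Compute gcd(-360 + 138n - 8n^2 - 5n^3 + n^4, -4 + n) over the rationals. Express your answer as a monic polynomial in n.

-4 + n

Euclidean algorithm in ℚ[n]:
  n^4 - 5n^3 - 8n^2 + 138n - 360 = (n^3 - n^2 - 12n + 90)(n - 4) + (0)
The last nonzero remainder n - 4 is already monic.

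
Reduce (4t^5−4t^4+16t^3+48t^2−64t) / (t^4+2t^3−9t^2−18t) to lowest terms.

(4t^3−12t^2+40t−32)/(t^2−9)

Apply the Euclidean algorithm:
  4t^5−4t^4+16t^3+48t^2−64t = (4t−12)(t^4+2t^3−9t^2−18t) + (76t^3+12t^2−280t)
  t^4+2t^3−9t^2−18t = ((1/76)t+35/1444)(76t^3+12t^2−280t) + (−(2024/361)t^2−(4048/361)t)
  76t^3+12t^2−280t = (−(6859/506)t+12635/506)(−(2024/361)t^2−(4048/361)t) + (0)
Last nonzero remainder: −(2024/361)t^2−(4048/361)t. Dividing through by −2024/361 gives the monic gcd t^2+2t.
Cancel t^2+2t from numerator and denominator to get the reduced form.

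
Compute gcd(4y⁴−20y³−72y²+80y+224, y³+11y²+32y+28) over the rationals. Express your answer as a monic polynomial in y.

Repeated division with remainder:
  4y⁴−20y³−72y²+80y+224 = (4y−64)(y³+11y²+32y+28) + (504y²+2016y+2016)
  y³+11y²+32y+28 = ((1/504)y+1/72)(504y²+2016y+2016) + (0)
Last nonzero remainder: 504y²+2016y+2016. Dividing through by 504 gives the monic gcd y²+4y+4.

y²+4y+4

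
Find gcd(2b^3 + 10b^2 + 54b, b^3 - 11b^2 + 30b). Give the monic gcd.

Apply the Euclidean algorithm:
  2b^3 + 10b^2 + 54b = (2)(b^3 - 11b^2 + 30b) + (32b^2 - 6b)
  b^3 - 11b^2 + 30b = ((1/32)b - 173/512)(32b^2 - 6b) + ((7161/256)b)
  32b^2 - 6b = ((8192/7161)b - 512/2387)((7161/256)b) + (0)
Last nonzero remainder: (7161/256)b. Dividing through by 7161/256 gives the monic gcd b.

b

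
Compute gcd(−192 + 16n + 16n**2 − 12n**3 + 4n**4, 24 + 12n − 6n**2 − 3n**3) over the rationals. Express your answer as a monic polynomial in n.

2 + n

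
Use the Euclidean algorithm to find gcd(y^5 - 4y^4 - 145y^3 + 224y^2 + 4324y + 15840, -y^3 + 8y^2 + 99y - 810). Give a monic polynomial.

y^2 + y - 90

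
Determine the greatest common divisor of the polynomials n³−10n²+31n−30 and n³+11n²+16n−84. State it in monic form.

Repeated division with remainder:
  n³−10n²+31n−30 = (n³+11n²+16n−84) + (−21n²+15n+54)
  n³+11n²+16n−84 = (−(1/21)n−82/147)(−21n²+15n+54) + ((1320/49)n−2640/49)
  −21n²+15n+54 = (−(343/440)n−441/440)((1320/49)n−2640/49) + (0)
Last nonzero remainder: (1320/49)n−2640/49. Dividing through by 1320/49 gives the monic gcd n−2.

n−2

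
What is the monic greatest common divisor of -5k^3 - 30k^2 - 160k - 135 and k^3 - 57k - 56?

Repeated division with remainder:
  -5k^3 - 30k^2 - 160k - 135 = (-5)(k^3 - 57k - 56) + (-30k^2 - 445k - 415)
  k^3 - 57k - 56 = (-(1/30)k + 89/180)(-30k^2 - 445k - 415) + ((5371/36)k + 5371/36)
  -30k^2 - 445k - 415 = (-(1080/5371)k - 14940/5371)((5371/36)k + 5371/36) + (0)
Last nonzero remainder: (5371/36)k + 5371/36. Dividing through by 5371/36 gives the monic gcd k + 1.

k + 1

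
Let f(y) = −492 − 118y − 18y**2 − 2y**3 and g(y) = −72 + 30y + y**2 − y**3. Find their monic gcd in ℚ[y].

6 + y

Euclidean algorithm in ℚ[y]:
  −2y**3 − 18y**2 − 118y − 492 = (2)(−y**3 + y**2 + 30y − 72) + (−20y**2 − 178y − 348)
  −y**3 + y**2 + 30y − 72 = ((1/20)y − 99/200)(−20y**2 − 178y − 348) + (−(4071/100)y − 12213/50)
  −20y**2 − 178y − 348 = ((2000/4071)y + 5800/4071)(−(4071/100)y − 12213/50) + (0)
Last nonzero remainder: −(4071/100)y − 12213/50. Dividing through by −4071/100 gives the monic gcd y + 6.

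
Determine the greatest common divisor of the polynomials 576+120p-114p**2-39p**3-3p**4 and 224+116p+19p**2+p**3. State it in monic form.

Apply the Euclidean algorithm:
  -3p**4-39p**3-114p**2+120p+576 = (-3p+18)(p**3+19p**2+116p+224) + (-108p**2-1296p-3456)
  p**3+19p**2+116p+224 = (-(1/108)p-7/108)(-108p**2-1296p-3456) + (0)
Last nonzero remainder: -108p**2-1296p-3456. Dividing through by -108 gives the monic gcd p**2+12p+32.

32+12p+p**2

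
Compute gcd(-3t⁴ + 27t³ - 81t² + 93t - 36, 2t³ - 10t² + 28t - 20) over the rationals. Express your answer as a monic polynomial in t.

t - 1

Repeated division with remainder:
  -3t⁴ + 27t³ - 81t² + 93t - 36 = (-(3/2)t + 6)(2t³ - 10t² + 28t - 20) + (21t² - 105t + 84)
  2t³ - 10t² + 28t - 20 = ((2/21)t)(21t² - 105t + 84) + (20t - 20)
  21t² - 105t + 84 = ((21/20)t - 21/5)(20t - 20) + (0)
Last nonzero remainder: 20t - 20. Dividing through by 20 gives the monic gcd t - 1.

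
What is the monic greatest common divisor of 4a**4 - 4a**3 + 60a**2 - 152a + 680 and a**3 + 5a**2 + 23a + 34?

a**2 + 3a + 17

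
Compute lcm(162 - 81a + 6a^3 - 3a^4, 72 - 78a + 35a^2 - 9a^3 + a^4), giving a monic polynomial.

216 - 162a + 27a^2 + 8a^3 - 6a^4 + a^5

Repeated division with remainder:
  -3a^4 + 6a^3 - 81a + 162 = (-3)(a^4 - 9a^3 + 35a^2 - 78a + 72) + (-21a^3 + 105a^2 - 315a + 378)
  a^4 - 9a^3 + 35a^2 - 78a + 72 = (-(1/21)a + 4/21)(-21a^3 + 105a^2 - 315a + 378) + (0)
Last nonzero remainder: -21a^3 + 105a^2 - 315a + 378. Dividing through by -21 gives the monic gcd a^3 - 5a^2 + 15a - 18.
Then lcm(f, g) = f·g / gcd(f, g); expanding and making the result monic gives the answer.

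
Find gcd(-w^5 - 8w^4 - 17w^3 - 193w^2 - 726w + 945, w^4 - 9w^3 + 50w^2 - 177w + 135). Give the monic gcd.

w^3 - 4w^2 + 30w - 27

Euclidean algorithm in ℚ[w]:
  -w^5 - 8w^4 - 17w^3 - 193w^2 - 726w + 945 = (-w - 17)(w^4 - 9w^3 + 50w^2 - 177w + 135) + (-120w^3 + 480w^2 - 3600w + 3240)
  w^4 - 9w^3 + 50w^2 - 177w + 135 = (-(1/120)w + 1/24)(-120w^3 + 480w^2 - 3600w + 3240) + (0)
Last nonzero remainder: -120w^3 + 480w^2 - 3600w + 3240. Dividing through by -120 gives the monic gcd w^3 - 4w^2 + 30w - 27.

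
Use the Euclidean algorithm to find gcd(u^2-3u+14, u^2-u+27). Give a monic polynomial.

Repeated division with remainder:
  u^2-3u+14 = (u^2-u+27) + (-2u-13)
  u^2-u+27 = (-(1/2)u+15/4)(-2u-13) + (303/4)
  -2u-13 = (-(8/303)u-52/303)(303/4) + (0)
The last nonzero remainder is the constant 303/4, so the polynomials are coprime and gcd = 1.

1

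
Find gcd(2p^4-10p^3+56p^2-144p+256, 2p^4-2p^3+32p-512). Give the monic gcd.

p^2-p+16

Euclidean algorithm in ℚ[p]:
  2p^4-10p^3+56p^2-144p+256 = (2p^4-2p^3+32p-512) + (-8p^3+56p^2-176p+768)
  2p^4-2p^3+32p-512 = (-(1/4)p-3/2)(-8p^3+56p^2-176p+768) + (40p^2-40p+640)
  -8p^3+56p^2-176p+768 = (-(1/5)p+6/5)(40p^2-40p+640) + (0)
Last nonzero remainder: 40p^2-40p+640. Dividing through by 40 gives the monic gcd p^2-p+16.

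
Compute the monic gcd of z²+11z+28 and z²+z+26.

1

Repeated division with remainder:
  z²+11z+28 = (z²+z+26) + (10z+2)
  z²+z+26 = ((1/10)z+2/25)(10z+2) + (646/25)
  10z+2 = ((125/323)z+25/323)(646/25) + (0)
The last nonzero remainder is the constant 646/25, so the polynomials are coprime and gcd = 1.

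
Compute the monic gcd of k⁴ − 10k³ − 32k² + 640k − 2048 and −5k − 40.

Repeated division with remainder:
  k⁴ − 10k³ − 32k² + 640k − 2048 = (−(1/5)k³ + (18/5)k² − (112/5)k + 256/5)(−5k − 40) + (0)
Last nonzero remainder: −5k − 40. Dividing through by −5 gives the monic gcd k + 8.

k + 8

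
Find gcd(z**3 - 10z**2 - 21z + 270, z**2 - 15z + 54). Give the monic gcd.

By polynomial division,
  z**3 - 10z**2 - 21z + 270 = (z + 5)(z**2 - 15z + 54) + (0)
The last nonzero remainder z**2 - 15z + 54 is already monic.

z**2 - 15z + 54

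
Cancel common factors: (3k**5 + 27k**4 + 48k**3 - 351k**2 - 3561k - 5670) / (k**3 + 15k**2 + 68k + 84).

(3k**3 + 6k - 405)/(k + 6)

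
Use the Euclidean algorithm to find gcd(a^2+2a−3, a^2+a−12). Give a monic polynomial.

1

Apply the Euclidean algorithm:
  a^2+2a−3 = (a^2+a−12) + (a+9)
  a^2+a−12 = (a−8)(a+9) + (60)
  a+9 = ((1/60)a+3/20)(60) + (0)
The last nonzero remainder is the constant 60, so the polynomials are coprime and gcd = 1.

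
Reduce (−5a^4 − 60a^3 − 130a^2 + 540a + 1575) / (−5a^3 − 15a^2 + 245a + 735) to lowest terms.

Apply the Euclidean algorithm:
  −5a^4 − 60a^3 − 130a^2 + 540a + 1575 = (a + 9)(−5a^3 − 15a^2 + 245a + 735) + (−240a^2 − 2400a − 5040)
  −5a^3 − 15a^2 + 245a + 735 = ((1/48)a − 7/48)(−240a^2 − 2400a − 5040) + (0)
Last nonzero remainder: −240a^2 − 2400a − 5040. Dividing through by −240 gives the monic gcd a^2 + 10a + 21.
Cancel a^2 + 10a + 21 from numerator and denominator to get the reduced form.

(a^2 + 2a − 15)/(a − 7)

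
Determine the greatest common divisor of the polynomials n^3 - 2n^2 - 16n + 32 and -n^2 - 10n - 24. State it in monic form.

Repeated division with remainder:
  n^3 - 2n^2 - 16n + 32 = (-n + 12)(-n^2 - 10n - 24) + (80n + 320)
  -n^2 - 10n - 24 = (-(1/80)n - 3/40)(80n + 320) + (0)
Last nonzero remainder: 80n + 320. Dividing through by 80 gives the monic gcd n + 4.

n + 4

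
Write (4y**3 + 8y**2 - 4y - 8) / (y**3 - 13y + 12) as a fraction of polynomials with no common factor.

Euclidean algorithm in ℚ[y]:
  4y**3 + 8y**2 - 4y - 8 = (4)(y**3 - 13y + 12) + (8y**2 + 48y - 56)
  y**3 - 13y + 12 = ((1/8)y - 3/4)(8y**2 + 48y - 56) + (30y - 30)
  8y**2 + 48y - 56 = ((4/15)y + 28/15)(30y - 30) + (0)
Last nonzero remainder: 30y - 30. Dividing through by 30 gives the monic gcd y - 1.
Cancel y - 1 from numerator and denominator to get the reduced form.

(4y**2 + 12y + 8)/(y**2 + y - 12)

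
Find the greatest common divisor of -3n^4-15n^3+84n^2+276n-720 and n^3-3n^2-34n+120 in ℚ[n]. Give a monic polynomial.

Apply the Euclidean algorithm:
  -3n^4-15n^3+84n^2+276n-720 = (-3n-24)(n^3-3n^2-34n+120) + (-90n^2-180n+2160)
  n^3-3n^2-34n+120 = (-(1/90)n+1/18)(-90n^2-180n+2160) + (0)
Last nonzero remainder: -90n^2-180n+2160. Dividing through by -90 gives the monic gcd n^2+2n-24.

n^2+2n-24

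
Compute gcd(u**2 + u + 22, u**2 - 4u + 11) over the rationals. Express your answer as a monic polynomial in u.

1

By polynomial division,
  u**2 + u + 22 = (u**2 - 4u + 11) + (5u + 11)
  u**2 - 4u + 11 = ((1/5)u - 31/25)(5u + 11) + (616/25)
  5u + 11 = ((125/616)u + 25/56)(616/25) + (0)
The last nonzero remainder is the constant 616/25, so the polynomials are coprime and gcd = 1.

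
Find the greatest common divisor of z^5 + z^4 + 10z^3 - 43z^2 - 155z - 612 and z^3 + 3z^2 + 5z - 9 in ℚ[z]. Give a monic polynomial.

z^2 + 4z + 9

By polynomial division,
  z^5 + z^4 + 10z^3 - 43z^2 - 155z - 612 = (z^2 - 2z + 11)(z^3 + 3z^2 + 5z - 9) + (-57z^2 - 228z - 513)
  z^3 + 3z^2 + 5z - 9 = (-(1/57)z + 1/57)(-57z^2 - 228z - 513) + (0)
Last nonzero remainder: -57z^2 - 228z - 513. Dividing through by -57 gives the monic gcd z^2 + 4z + 9.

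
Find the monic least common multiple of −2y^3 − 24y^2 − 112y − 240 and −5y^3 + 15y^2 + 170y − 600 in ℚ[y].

Euclidean algorithm in ℚ[y]:
  −2y^3 − 24y^2 − 112y − 240 = (2/5)(−5y^3 + 15y^2 + 170y − 600) + (−30y^2 − 180y)
  −5y^3 + 15y^2 + 170y − 600 = ((1/6)y − 3/2)(−30y^2 − 180y) + (−100y − 600)
  −30y^2 − 180y = ((3/10)y)(−100y − 600) + (0)
Last nonzero remainder: −100y − 600. Dividing through by −100 gives the monic gcd y + 6.
Then lcm(f, g) = f·g / gcd(f, g); expanding and making the result monic gives the answer.

y^5 + 3y^4 − 32y^3 − 144y^2 + 40y + 2400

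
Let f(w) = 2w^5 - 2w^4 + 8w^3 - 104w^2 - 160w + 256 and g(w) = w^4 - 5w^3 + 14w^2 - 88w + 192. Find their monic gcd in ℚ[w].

w^3 - 2w^2 + 8w - 64

Euclidean algorithm in ℚ[w]:
  2w^5 - 2w^4 + 8w^3 - 104w^2 - 160w + 256 = (2w + 8)(w^4 - 5w^3 + 14w^2 - 88w + 192) + (20w^3 - 40w^2 + 160w - 1280)
  w^4 - 5w^3 + 14w^2 - 88w + 192 = ((1/20)w - 3/20)(20w^3 - 40w^2 + 160w - 1280) + (0)
Last nonzero remainder: 20w^3 - 40w^2 + 160w - 1280. Dividing through by 20 gives the monic gcd w^3 - 2w^2 + 8w - 64.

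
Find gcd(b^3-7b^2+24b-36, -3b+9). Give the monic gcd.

Repeated division with remainder:
  b^3-7b^2+24b-36 = (-(1/3)b^2+(4/3)b-4)(-3b+9) + (0)
Last nonzero remainder: -3b+9. Dividing through by -3 gives the monic gcd b-3.

b-3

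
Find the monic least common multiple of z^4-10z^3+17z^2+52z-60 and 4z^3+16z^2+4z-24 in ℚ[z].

z^5-7z^4-13z^3+103z^2+96z-180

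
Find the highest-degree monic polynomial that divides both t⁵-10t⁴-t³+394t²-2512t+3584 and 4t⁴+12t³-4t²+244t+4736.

t²-7t+32

Apply the Euclidean algorithm:
  t⁵-10t⁴-t³+394t²-2512t+3584 = ((1/4)t-13/4)(4t⁴+12t³-4t²+244t+4736) + (39t³+320t²-2903t+18976)
  4t⁴+12t³-4t²+244t+4736 = ((4/39)t-812/1521)(39t³+320t²-2903t+18976) + ((706624/1521)t²-(4946368/1521)t+22611968/1521)
  39t³+320t²-2903t+18976 = ((59319/706624)t+901953/706624)((706624/1521)t²-(4946368/1521)t+22611968/1521) + (0)
Last nonzero remainder: (706624/1521)t²-(4946368/1521)t+22611968/1521. Dividing through by 706624/1521 gives the monic gcd t²-7t+32.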